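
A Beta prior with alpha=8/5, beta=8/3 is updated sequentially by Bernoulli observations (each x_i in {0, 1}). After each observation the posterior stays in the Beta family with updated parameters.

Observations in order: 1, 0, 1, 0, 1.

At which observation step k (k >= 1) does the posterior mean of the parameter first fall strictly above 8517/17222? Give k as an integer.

obs 1: x=1 → posterior Beta(13/5, 8/3)
obs 2: x=0 → posterior Beta(13/5, 11/3)
obs 3: x=1 → posterior Beta(18/5, 11/3)
obs 4: x=0 → posterior Beta(18/5, 14/3)
obs 5: x=1 → posterior Beta(23/5, 14/3)

k = 3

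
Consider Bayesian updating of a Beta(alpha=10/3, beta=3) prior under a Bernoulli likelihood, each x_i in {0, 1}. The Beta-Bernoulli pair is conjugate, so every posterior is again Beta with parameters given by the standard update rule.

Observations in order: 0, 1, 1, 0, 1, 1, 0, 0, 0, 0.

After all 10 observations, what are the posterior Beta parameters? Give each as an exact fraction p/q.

obs 1: x=0 → posterior Beta(10/3, 4)
obs 2: x=1 → posterior Beta(13/3, 4)
obs 3: x=1 → posterior Beta(16/3, 4)
obs 4: x=0 → posterior Beta(16/3, 5)
obs 5: x=1 → posterior Beta(19/3, 5)
obs 6: x=1 → posterior Beta(22/3, 5)
obs 7: x=0 → posterior Beta(22/3, 6)
obs 8: x=0 → posterior Beta(22/3, 7)
obs 9: x=0 → posterior Beta(22/3, 8)
obs 10: x=0 → posterior Beta(22/3, 9)

alpha=22/3, beta=9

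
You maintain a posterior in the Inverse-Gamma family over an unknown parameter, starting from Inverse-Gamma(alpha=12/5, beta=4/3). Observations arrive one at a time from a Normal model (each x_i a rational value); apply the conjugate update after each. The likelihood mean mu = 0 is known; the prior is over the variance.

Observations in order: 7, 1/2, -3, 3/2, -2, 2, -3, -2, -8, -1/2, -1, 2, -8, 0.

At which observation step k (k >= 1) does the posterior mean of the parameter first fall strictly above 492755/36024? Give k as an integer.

k = 13

obs 1: x=7 → posterior Inverse-Gamma(29/10, 155/6)
obs 2: x=1/2 → posterior Inverse-Gamma(17/5, 623/24)
obs 3: x=-3 → posterior Inverse-Gamma(39/10, 731/24)
obs 4: x=3/2 → posterior Inverse-Gamma(22/5, 379/12)
obs 5: x=-2 → posterior Inverse-Gamma(49/10, 403/12)
obs 6: x=2 → posterior Inverse-Gamma(27/5, 427/12)
obs 7: x=-3 → posterior Inverse-Gamma(59/10, 481/12)
obs 8: x=-2 → posterior Inverse-Gamma(32/5, 505/12)
obs 9: x=-8 → posterior Inverse-Gamma(69/10, 889/12)
obs 10: x=-1/2 → posterior Inverse-Gamma(37/5, 1781/24)
obs 11: x=-1 → posterior Inverse-Gamma(79/10, 1793/24)
obs 12: x=2 → posterior Inverse-Gamma(42/5, 1841/24)
obs 13: x=-8 → posterior Inverse-Gamma(89/10, 2609/24)
obs 14: x=0 → posterior Inverse-Gamma(47/5, 2609/24)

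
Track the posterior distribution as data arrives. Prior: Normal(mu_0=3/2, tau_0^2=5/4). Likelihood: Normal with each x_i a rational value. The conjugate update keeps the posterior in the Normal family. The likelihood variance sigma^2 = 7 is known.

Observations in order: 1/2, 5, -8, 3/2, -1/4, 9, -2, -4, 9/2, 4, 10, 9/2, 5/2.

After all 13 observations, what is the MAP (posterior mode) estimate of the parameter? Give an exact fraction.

obs 1: x=1/2 → posterior Normal(89/66, 35/33)
obs 2: x=5 → posterior Normal(139/76, 35/38)
obs 3: x=-8 → posterior Normal(59/86, 35/43)
obs 4: x=3/2 → posterior Normal(37/48, 35/48)
obs 5: x=-1/4 → posterior Normal(143/212, 35/53)
obs 6: x=9 → posterior Normal(323/232, 35/58)
obs 7: x=-2 → posterior Normal(283/252, 5/9)
obs 8: x=-4 → posterior Normal(203/272, 35/68)
obs 9: x=9/2 → posterior Normal(293/292, 35/73)
obs 10: x=4 → posterior Normal(373/312, 35/78)
obs 11: x=10 → posterior Normal(573/332, 35/83)
obs 12: x=9/2 → posterior Normal(663/352, 35/88)
obs 13: x=5/2 → posterior Normal(23/12, 35/93)

23/12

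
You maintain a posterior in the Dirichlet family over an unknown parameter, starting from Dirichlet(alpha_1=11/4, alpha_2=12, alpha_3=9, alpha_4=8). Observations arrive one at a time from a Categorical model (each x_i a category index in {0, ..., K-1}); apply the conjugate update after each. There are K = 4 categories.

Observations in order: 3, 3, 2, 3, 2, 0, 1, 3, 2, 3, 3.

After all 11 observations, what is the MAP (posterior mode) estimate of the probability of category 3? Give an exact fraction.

obs 1: x=3 → posterior Dirichlet(11/4, 12, 9, 9)
obs 2: x=3 → posterior Dirichlet(11/4, 12, 9, 10)
obs 3: x=2 → posterior Dirichlet(11/4, 12, 10, 10)
obs 4: x=3 → posterior Dirichlet(11/4, 12, 10, 11)
obs 5: x=2 → posterior Dirichlet(11/4, 12, 11, 11)
obs 6: x=0 → posterior Dirichlet(15/4, 12, 11, 11)
obs 7: x=1 → posterior Dirichlet(15/4, 13, 11, 11)
obs 8: x=3 → posterior Dirichlet(15/4, 13, 11, 12)
obs 9: x=2 → posterior Dirichlet(15/4, 13, 12, 12)
obs 10: x=3 → posterior Dirichlet(15/4, 13, 12, 13)
obs 11: x=3 → posterior Dirichlet(15/4, 13, 12, 14)

52/155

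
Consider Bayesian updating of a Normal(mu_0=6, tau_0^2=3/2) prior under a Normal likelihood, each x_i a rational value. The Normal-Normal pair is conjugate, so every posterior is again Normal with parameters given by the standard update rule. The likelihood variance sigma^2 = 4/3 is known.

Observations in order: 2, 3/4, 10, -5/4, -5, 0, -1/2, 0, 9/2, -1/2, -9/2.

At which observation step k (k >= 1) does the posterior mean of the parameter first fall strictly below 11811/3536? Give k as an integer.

obs 1: x=2 → posterior Normal(66/17, 12/17)
obs 2: x=3/4 → posterior Normal(291/104, 6/13)
obs 3: x=10 → posterior Normal(93/20, 12/35)
obs 4: x=-5/4 → posterior Normal(303/88, 3/11)
obs 5: x=-5 → posterior Normal(213/106, 12/53)
obs 6: x=0 → posterior Normal(213/124, 6/31)
obs 7: x=-1/2 → posterior Normal(102/71, 12/71)
obs 8: x=0 → posterior Normal(51/40, 3/20)
obs 9: x=9/2 → posterior Normal(285/178, 12/89)
obs 10: x=-1/2 → posterior Normal(69/49, 6/49)
obs 11: x=-9/2 → posterior Normal(195/214, 12/107)

k = 2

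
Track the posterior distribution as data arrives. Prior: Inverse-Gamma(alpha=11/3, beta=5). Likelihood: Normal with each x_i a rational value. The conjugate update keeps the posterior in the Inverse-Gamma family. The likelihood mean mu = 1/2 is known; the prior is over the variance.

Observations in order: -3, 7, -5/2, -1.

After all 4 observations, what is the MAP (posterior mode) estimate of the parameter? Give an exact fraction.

909/160

obs 1: x=-3 → posterior Inverse-Gamma(25/6, 89/8)
obs 2: x=7 → posterior Inverse-Gamma(14/3, 129/4)
obs 3: x=-5/2 → posterior Inverse-Gamma(31/6, 147/4)
obs 4: x=-1 → posterior Inverse-Gamma(17/3, 303/8)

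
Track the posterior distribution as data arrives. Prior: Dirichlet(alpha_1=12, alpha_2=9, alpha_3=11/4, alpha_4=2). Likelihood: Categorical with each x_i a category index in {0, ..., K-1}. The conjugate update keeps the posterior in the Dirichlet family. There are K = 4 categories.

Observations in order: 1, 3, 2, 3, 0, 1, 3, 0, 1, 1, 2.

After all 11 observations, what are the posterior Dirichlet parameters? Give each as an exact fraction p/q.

obs 1: x=1 → posterior Dirichlet(12, 10, 11/4, 2)
obs 2: x=3 → posterior Dirichlet(12, 10, 11/4, 3)
obs 3: x=2 → posterior Dirichlet(12, 10, 15/4, 3)
obs 4: x=3 → posterior Dirichlet(12, 10, 15/4, 4)
obs 5: x=0 → posterior Dirichlet(13, 10, 15/4, 4)
obs 6: x=1 → posterior Dirichlet(13, 11, 15/4, 4)
obs 7: x=3 → posterior Dirichlet(13, 11, 15/4, 5)
obs 8: x=0 → posterior Dirichlet(14, 11, 15/4, 5)
obs 9: x=1 → posterior Dirichlet(14, 12, 15/4, 5)
obs 10: x=1 → posterior Dirichlet(14, 13, 15/4, 5)
obs 11: x=2 → posterior Dirichlet(14, 13, 19/4, 5)

alpha_1=14, alpha_2=13, alpha_3=19/4, alpha_4=5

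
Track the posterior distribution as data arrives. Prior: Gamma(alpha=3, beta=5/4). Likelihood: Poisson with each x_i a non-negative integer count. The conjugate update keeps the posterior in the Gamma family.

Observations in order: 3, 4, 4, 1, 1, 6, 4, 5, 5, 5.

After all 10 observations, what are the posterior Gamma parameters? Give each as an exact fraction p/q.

alpha=41, beta=45/4

obs 1: x=3 → posterior Gamma(6, 9/4)
obs 2: x=4 → posterior Gamma(10, 13/4)
obs 3: x=4 → posterior Gamma(14, 17/4)
obs 4: x=1 → posterior Gamma(15, 21/4)
obs 5: x=1 → posterior Gamma(16, 25/4)
obs 6: x=6 → posterior Gamma(22, 29/4)
obs 7: x=4 → posterior Gamma(26, 33/4)
obs 8: x=5 → posterior Gamma(31, 37/4)
obs 9: x=5 → posterior Gamma(36, 41/4)
obs 10: x=5 → posterior Gamma(41, 45/4)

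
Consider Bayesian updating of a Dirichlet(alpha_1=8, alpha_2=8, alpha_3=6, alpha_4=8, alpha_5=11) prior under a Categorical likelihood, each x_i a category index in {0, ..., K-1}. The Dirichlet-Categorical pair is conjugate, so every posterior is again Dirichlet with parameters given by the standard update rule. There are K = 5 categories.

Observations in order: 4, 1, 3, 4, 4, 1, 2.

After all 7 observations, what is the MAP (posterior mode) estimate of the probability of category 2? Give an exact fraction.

obs 1: x=4 → posterior Dirichlet(8, 8, 6, 8, 12)
obs 2: x=1 → posterior Dirichlet(8, 9, 6, 8, 12)
obs 3: x=3 → posterior Dirichlet(8, 9, 6, 9, 12)
obs 4: x=4 → posterior Dirichlet(8, 9, 6, 9, 13)
obs 5: x=4 → posterior Dirichlet(8, 9, 6, 9, 14)
obs 6: x=1 → posterior Dirichlet(8, 10, 6, 9, 14)
obs 7: x=2 → posterior Dirichlet(8, 10, 7, 9, 14)

6/43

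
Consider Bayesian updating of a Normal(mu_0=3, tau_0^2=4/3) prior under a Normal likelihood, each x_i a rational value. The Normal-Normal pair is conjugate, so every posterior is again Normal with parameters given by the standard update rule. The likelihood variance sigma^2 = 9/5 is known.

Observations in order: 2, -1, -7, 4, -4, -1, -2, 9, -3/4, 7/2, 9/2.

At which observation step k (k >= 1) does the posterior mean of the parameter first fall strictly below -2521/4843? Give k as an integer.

obs 1: x=2 → posterior Normal(121/47, 36/47)
obs 2: x=-1 → posterior Normal(101/67, 36/67)
obs 3: x=-7 → posterior Normal(-13/29, 12/29)
obs 4: x=4 → posterior Normal(41/107, 36/107)
obs 5: x=-4 → posterior Normal(-39/127, 36/127)
obs 6: x=-1 → posterior Normal(-59/147, 12/49)
obs 7: x=-2 → posterior Normal(-99/167, 36/167)
obs 8: x=9 → posterior Normal(81/187, 36/187)
obs 9: x=-3/4 → posterior Normal(22/69, 4/23)
obs 10: x=7/2 → posterior Normal(136/227, 36/227)
obs 11: x=9/2 → posterior Normal(226/247, 36/247)

k = 7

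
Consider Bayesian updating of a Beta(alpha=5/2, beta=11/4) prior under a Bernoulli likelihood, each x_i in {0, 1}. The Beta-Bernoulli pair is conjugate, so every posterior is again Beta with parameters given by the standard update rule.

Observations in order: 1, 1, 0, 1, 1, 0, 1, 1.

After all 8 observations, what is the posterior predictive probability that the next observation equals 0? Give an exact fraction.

19/53

obs 1: x=1 → posterior Beta(7/2, 11/4)
obs 2: x=1 → posterior Beta(9/2, 11/4)
obs 3: x=0 → posterior Beta(9/2, 15/4)
obs 4: x=1 → posterior Beta(11/2, 15/4)
obs 5: x=1 → posterior Beta(13/2, 15/4)
obs 6: x=0 → posterior Beta(13/2, 19/4)
obs 7: x=1 → posterior Beta(15/2, 19/4)
obs 8: x=1 → posterior Beta(17/2, 19/4)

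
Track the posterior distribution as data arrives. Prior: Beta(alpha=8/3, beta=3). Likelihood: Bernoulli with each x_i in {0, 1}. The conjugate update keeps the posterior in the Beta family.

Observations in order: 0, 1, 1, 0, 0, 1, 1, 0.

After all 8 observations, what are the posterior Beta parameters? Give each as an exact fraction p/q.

alpha=20/3, beta=7

obs 1: x=0 → posterior Beta(8/3, 4)
obs 2: x=1 → posterior Beta(11/3, 4)
obs 3: x=1 → posterior Beta(14/3, 4)
obs 4: x=0 → posterior Beta(14/3, 5)
obs 5: x=0 → posterior Beta(14/3, 6)
obs 6: x=1 → posterior Beta(17/3, 6)
obs 7: x=1 → posterior Beta(20/3, 6)
obs 8: x=0 → posterior Beta(20/3, 7)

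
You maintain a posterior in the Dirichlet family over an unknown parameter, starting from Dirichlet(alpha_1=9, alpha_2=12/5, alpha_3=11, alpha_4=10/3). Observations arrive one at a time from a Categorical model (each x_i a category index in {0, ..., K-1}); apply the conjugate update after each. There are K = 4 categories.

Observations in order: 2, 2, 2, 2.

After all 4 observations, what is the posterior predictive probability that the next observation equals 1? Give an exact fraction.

18/223

obs 1: x=2 → posterior Dirichlet(9, 12/5, 12, 10/3)
obs 2: x=2 → posterior Dirichlet(9, 12/5, 13, 10/3)
obs 3: x=2 → posterior Dirichlet(9, 12/5, 14, 10/3)
obs 4: x=2 → posterior Dirichlet(9, 12/5, 15, 10/3)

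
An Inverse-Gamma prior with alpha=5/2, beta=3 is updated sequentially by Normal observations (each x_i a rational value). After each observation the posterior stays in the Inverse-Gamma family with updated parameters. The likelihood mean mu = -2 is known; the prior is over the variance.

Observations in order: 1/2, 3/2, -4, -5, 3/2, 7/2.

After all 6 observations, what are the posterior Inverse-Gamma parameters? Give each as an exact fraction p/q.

alpha=11/2, beta=40

obs 1: x=1/2 → posterior Inverse-Gamma(3, 49/8)
obs 2: x=3/2 → posterior Inverse-Gamma(7/2, 49/4)
obs 3: x=-4 → posterior Inverse-Gamma(4, 57/4)
obs 4: x=-5 → posterior Inverse-Gamma(9/2, 75/4)
obs 5: x=3/2 → posterior Inverse-Gamma(5, 199/8)
obs 6: x=7/2 → posterior Inverse-Gamma(11/2, 40)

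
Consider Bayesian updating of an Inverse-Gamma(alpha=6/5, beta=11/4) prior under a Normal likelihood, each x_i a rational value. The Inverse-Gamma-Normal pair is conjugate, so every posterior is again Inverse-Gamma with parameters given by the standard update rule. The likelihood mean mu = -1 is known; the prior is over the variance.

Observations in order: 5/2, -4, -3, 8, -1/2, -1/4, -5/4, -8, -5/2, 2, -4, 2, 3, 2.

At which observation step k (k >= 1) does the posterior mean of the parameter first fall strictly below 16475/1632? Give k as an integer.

k = 3

obs 1: x=5/2 → posterior Inverse-Gamma(17/10, 71/8)
obs 2: x=-4 → posterior Inverse-Gamma(11/5, 107/8)
obs 3: x=-3 → posterior Inverse-Gamma(27/10, 123/8)
obs 4: x=8 → posterior Inverse-Gamma(16/5, 447/8)
obs 5: x=-1/2 → posterior Inverse-Gamma(37/10, 56)
obs 6: x=-1/4 → posterior Inverse-Gamma(21/5, 1801/32)
obs 7: x=-5/4 → posterior Inverse-Gamma(47/10, 901/16)
obs 8: x=-8 → posterior Inverse-Gamma(26/5, 1293/16)
obs 9: x=-5/2 → posterior Inverse-Gamma(57/10, 1311/16)
obs 10: x=2 → posterior Inverse-Gamma(31/5, 1383/16)
obs 11: x=-4 → posterior Inverse-Gamma(67/10, 1455/16)
obs 12: x=2 → posterior Inverse-Gamma(36/5, 1527/16)
obs 13: x=3 → posterior Inverse-Gamma(77/10, 1655/16)
obs 14: x=2 → posterior Inverse-Gamma(41/5, 1727/16)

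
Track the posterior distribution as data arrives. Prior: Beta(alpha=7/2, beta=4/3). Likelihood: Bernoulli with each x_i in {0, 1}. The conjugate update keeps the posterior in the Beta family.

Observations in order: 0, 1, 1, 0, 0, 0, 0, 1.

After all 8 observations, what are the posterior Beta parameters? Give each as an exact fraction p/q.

obs 1: x=0 → posterior Beta(7/2, 7/3)
obs 2: x=1 → posterior Beta(9/2, 7/3)
obs 3: x=1 → posterior Beta(11/2, 7/3)
obs 4: x=0 → posterior Beta(11/2, 10/3)
obs 5: x=0 → posterior Beta(11/2, 13/3)
obs 6: x=0 → posterior Beta(11/2, 16/3)
obs 7: x=0 → posterior Beta(11/2, 19/3)
obs 8: x=1 → posterior Beta(13/2, 19/3)

alpha=13/2, beta=19/3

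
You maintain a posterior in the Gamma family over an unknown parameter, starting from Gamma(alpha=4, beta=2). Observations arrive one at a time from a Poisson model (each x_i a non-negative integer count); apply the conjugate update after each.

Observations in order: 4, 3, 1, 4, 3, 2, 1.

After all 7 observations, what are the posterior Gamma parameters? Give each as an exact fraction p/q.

alpha=22, beta=9

obs 1: x=4 → posterior Gamma(8, 3)
obs 2: x=3 → posterior Gamma(11, 4)
obs 3: x=1 → posterior Gamma(12, 5)
obs 4: x=4 → posterior Gamma(16, 6)
obs 5: x=3 → posterior Gamma(19, 7)
obs 6: x=2 → posterior Gamma(21, 8)
obs 7: x=1 → posterior Gamma(22, 9)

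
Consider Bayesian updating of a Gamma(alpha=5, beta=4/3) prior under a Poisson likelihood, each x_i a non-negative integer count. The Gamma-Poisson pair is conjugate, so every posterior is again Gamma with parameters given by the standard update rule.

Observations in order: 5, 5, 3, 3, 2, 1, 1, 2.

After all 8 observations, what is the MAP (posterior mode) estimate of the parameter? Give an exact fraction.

obs 1: x=5 → posterior Gamma(10, 7/3)
obs 2: x=5 → posterior Gamma(15, 10/3)
obs 3: x=3 → posterior Gamma(18, 13/3)
obs 4: x=3 → posterior Gamma(21, 16/3)
obs 5: x=2 → posterior Gamma(23, 19/3)
obs 6: x=1 → posterior Gamma(24, 22/3)
obs 7: x=1 → posterior Gamma(25, 25/3)
obs 8: x=2 → posterior Gamma(27, 28/3)

39/14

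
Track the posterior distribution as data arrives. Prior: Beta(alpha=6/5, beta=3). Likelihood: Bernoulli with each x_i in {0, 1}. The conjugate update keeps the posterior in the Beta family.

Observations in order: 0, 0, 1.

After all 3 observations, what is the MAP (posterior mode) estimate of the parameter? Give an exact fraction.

obs 1: x=0 → posterior Beta(6/5, 4)
obs 2: x=0 → posterior Beta(6/5, 5)
obs 3: x=1 → posterior Beta(11/5, 5)

3/13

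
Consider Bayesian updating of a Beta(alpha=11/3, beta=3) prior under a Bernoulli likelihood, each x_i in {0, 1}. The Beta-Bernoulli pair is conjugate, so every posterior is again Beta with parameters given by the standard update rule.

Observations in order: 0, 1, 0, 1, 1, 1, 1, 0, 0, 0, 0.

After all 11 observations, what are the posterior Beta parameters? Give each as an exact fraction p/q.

alpha=26/3, beta=9

obs 1: x=0 → posterior Beta(11/3, 4)
obs 2: x=1 → posterior Beta(14/3, 4)
obs 3: x=0 → posterior Beta(14/3, 5)
obs 4: x=1 → posterior Beta(17/3, 5)
obs 5: x=1 → posterior Beta(20/3, 5)
obs 6: x=1 → posterior Beta(23/3, 5)
obs 7: x=1 → posterior Beta(26/3, 5)
obs 8: x=0 → posterior Beta(26/3, 6)
obs 9: x=0 → posterior Beta(26/3, 7)
obs 10: x=0 → posterior Beta(26/3, 8)
obs 11: x=0 → posterior Beta(26/3, 9)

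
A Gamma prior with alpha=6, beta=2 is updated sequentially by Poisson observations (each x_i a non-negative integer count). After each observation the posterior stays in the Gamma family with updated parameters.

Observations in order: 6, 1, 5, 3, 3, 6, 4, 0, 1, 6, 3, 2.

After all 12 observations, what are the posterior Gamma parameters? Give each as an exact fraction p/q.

alpha=46, beta=14

obs 1: x=6 → posterior Gamma(12, 3)
obs 2: x=1 → posterior Gamma(13, 4)
obs 3: x=5 → posterior Gamma(18, 5)
obs 4: x=3 → posterior Gamma(21, 6)
obs 5: x=3 → posterior Gamma(24, 7)
obs 6: x=6 → posterior Gamma(30, 8)
obs 7: x=4 → posterior Gamma(34, 9)
obs 8: x=0 → posterior Gamma(34, 10)
obs 9: x=1 → posterior Gamma(35, 11)
obs 10: x=6 → posterior Gamma(41, 12)
obs 11: x=3 → posterior Gamma(44, 13)
obs 12: x=2 → posterior Gamma(46, 14)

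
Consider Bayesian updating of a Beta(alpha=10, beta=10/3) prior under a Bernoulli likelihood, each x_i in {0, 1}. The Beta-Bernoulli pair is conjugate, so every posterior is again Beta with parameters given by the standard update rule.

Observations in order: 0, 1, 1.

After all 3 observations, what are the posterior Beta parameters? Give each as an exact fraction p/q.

alpha=12, beta=13/3

obs 1: x=0 → posterior Beta(10, 13/3)
obs 2: x=1 → posterior Beta(11, 13/3)
obs 3: x=1 → posterior Beta(12, 13/3)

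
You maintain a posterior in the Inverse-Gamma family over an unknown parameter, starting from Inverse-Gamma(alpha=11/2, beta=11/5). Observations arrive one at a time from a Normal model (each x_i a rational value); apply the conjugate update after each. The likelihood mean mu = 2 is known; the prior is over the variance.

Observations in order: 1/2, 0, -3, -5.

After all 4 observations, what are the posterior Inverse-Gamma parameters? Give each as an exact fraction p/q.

alpha=15/2, beta=1693/40

obs 1: x=1/2 → posterior Inverse-Gamma(6, 133/40)
obs 2: x=0 → posterior Inverse-Gamma(13/2, 213/40)
obs 3: x=-3 → posterior Inverse-Gamma(7, 713/40)
obs 4: x=-5 → posterior Inverse-Gamma(15/2, 1693/40)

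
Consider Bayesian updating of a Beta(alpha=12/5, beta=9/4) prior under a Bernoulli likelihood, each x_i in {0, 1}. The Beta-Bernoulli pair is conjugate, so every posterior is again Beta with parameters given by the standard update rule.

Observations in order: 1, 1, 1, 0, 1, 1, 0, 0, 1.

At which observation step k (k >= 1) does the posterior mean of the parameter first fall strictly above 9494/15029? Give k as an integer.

obs 1: x=1 → posterior Beta(17/5, 9/4)
obs 2: x=1 → posterior Beta(22/5, 9/4)
obs 3: x=1 → posterior Beta(27/5, 9/4)
obs 4: x=0 → posterior Beta(27/5, 13/4)
obs 5: x=1 → posterior Beta(32/5, 13/4)
obs 6: x=1 → posterior Beta(37/5, 13/4)
obs 7: x=0 → posterior Beta(37/5, 17/4)
obs 8: x=0 → posterior Beta(37/5, 21/4)
obs 9: x=1 → posterior Beta(42/5, 21/4)

k = 2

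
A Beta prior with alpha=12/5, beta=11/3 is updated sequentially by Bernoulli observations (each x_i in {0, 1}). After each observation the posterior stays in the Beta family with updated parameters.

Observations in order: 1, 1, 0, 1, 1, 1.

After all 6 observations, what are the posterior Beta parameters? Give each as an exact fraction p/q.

alpha=37/5, beta=14/3

obs 1: x=1 → posterior Beta(17/5, 11/3)
obs 2: x=1 → posterior Beta(22/5, 11/3)
obs 3: x=0 → posterior Beta(22/5, 14/3)
obs 4: x=1 → posterior Beta(27/5, 14/3)
obs 5: x=1 → posterior Beta(32/5, 14/3)
obs 6: x=1 → posterior Beta(37/5, 14/3)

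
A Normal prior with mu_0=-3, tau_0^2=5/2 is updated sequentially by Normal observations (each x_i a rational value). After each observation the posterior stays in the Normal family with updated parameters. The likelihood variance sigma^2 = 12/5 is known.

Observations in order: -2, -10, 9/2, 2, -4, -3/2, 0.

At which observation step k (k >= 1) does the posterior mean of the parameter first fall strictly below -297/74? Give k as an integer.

k = 2

obs 1: x=-2 → posterior Normal(-122/49, 60/49)
obs 2: x=-10 → posterior Normal(-186/37, 30/37)
obs 3: x=9/2 → posterior Normal(-173/66, 20/33)
obs 4: x=2 → posterior Normal(-419/248, 15/31)
obs 5: x=-4 → posterior Normal(-619/298, 60/149)
obs 6: x=-3/2 → posterior Normal(-347/174, 10/29)
obs 7: x=0 → posterior Normal(-347/199, 60/199)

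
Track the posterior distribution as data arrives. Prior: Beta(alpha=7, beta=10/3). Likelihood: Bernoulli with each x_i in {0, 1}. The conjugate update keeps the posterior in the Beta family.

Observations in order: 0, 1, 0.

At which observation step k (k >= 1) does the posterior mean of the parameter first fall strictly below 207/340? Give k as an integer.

obs 1: x=0 → posterior Beta(7, 13/3)
obs 2: x=1 → posterior Beta(8, 13/3)
obs 3: x=0 → posterior Beta(8, 16/3)

k = 3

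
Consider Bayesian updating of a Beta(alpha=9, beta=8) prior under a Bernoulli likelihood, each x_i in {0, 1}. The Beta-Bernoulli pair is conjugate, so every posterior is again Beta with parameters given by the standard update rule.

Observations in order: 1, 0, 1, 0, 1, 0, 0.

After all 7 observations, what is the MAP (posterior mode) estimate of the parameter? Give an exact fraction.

obs 1: x=1 → posterior Beta(10, 8)
obs 2: x=0 → posterior Beta(10, 9)
obs 3: x=1 → posterior Beta(11, 9)
obs 4: x=0 → posterior Beta(11, 10)
obs 5: x=1 → posterior Beta(12, 10)
obs 6: x=0 → posterior Beta(12, 11)
obs 7: x=0 → posterior Beta(12, 12)

1/2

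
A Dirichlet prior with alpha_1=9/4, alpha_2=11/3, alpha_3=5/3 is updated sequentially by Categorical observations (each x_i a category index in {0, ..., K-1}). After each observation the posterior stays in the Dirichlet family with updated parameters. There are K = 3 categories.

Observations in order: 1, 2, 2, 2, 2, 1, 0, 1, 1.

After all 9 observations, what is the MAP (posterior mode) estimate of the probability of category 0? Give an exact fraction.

obs 1: x=1 → posterior Dirichlet(9/4, 14/3, 5/3)
obs 2: x=2 → posterior Dirichlet(9/4, 14/3, 8/3)
obs 3: x=2 → posterior Dirichlet(9/4, 14/3, 11/3)
obs 4: x=2 → posterior Dirichlet(9/4, 14/3, 14/3)
obs 5: x=2 → posterior Dirichlet(9/4, 14/3, 17/3)
obs 6: x=1 → posterior Dirichlet(9/4, 17/3, 17/3)
obs 7: x=0 → posterior Dirichlet(13/4, 17/3, 17/3)
obs 8: x=1 → posterior Dirichlet(13/4, 20/3, 17/3)
obs 9: x=1 → posterior Dirichlet(13/4, 23/3, 17/3)

27/163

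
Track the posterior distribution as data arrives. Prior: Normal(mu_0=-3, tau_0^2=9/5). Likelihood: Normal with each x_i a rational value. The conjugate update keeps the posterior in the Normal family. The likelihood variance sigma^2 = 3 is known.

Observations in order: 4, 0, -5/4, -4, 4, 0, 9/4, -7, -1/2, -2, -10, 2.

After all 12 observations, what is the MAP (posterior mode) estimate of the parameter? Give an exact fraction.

obs 1: x=4 → posterior Normal(-3/8, 9/8)
obs 2: x=0 → posterior Normal(-3/11, 9/11)
obs 3: x=-5/4 → posterior Normal(-27/56, 9/14)
obs 4: x=-4 → posterior Normal(-75/68, 9/17)
obs 5: x=4 → posterior Normal(-27/80, 9/20)
obs 6: x=0 → posterior Normal(-27/92, 9/23)
obs 7: x=9/4 → posterior Normal(0, 9/26)
obs 8: x=-7 → posterior Normal(-21/29, 9/29)
obs 9: x=-1/2 → posterior Normal(-45/64, 9/32)
obs 10: x=-2 → posterior Normal(-57/70, 9/35)
obs 11: x=-10 → posterior Normal(-117/76, 9/38)
obs 12: x=2 → posterior Normal(-105/82, 9/41)

-105/82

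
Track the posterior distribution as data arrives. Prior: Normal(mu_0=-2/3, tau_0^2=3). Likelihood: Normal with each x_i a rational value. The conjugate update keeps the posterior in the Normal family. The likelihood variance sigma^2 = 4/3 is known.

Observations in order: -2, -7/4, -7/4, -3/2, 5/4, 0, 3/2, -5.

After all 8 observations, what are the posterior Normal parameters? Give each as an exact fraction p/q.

mu_0=-1031/912, tau_0^2=3/19

obs 1: x=-2 → posterior Normal(-62/39, 12/13)
obs 2: x=-7/4 → posterior Normal(-437/264, 6/11)
obs 3: x=-7/4 → posterior Normal(-313/186, 12/31)
obs 4: x=-3/2 → posterior Normal(-197/120, 3/10)
obs 5: x=5/4 → posterior Normal(-653/588, 12/49)
obs 6: x=0 → posterior Normal(-653/696, 6/29)
obs 7: x=3/2 → posterior Normal(-491/804, 12/67)
obs 8: x=-5 → posterior Normal(-1031/912, 3/19)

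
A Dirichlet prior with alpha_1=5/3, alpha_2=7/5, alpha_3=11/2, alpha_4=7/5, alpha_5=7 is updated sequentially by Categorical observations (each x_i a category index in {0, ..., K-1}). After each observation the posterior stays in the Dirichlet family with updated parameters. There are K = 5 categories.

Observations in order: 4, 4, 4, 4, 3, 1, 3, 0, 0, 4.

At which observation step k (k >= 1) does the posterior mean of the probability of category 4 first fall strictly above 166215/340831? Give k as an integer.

k = 3

obs 1: x=4 → posterior Dirichlet(5/3, 7/5, 11/2, 7/5, 8)
obs 2: x=4 → posterior Dirichlet(5/3, 7/5, 11/2, 7/5, 9)
obs 3: x=4 → posterior Dirichlet(5/3, 7/5, 11/2, 7/5, 10)
obs 4: x=4 → posterior Dirichlet(5/3, 7/5, 11/2, 7/5, 11)
obs 5: x=3 → posterior Dirichlet(5/3, 7/5, 11/2, 12/5, 11)
obs 6: x=1 → posterior Dirichlet(5/3, 12/5, 11/2, 12/5, 11)
obs 7: x=3 → posterior Dirichlet(5/3, 12/5, 11/2, 17/5, 11)
obs 8: x=0 → posterior Dirichlet(8/3, 12/5, 11/2, 17/5, 11)
obs 9: x=0 → posterior Dirichlet(11/3, 12/5, 11/2, 17/5, 11)
obs 10: x=4 → posterior Dirichlet(11/3, 12/5, 11/2, 17/5, 12)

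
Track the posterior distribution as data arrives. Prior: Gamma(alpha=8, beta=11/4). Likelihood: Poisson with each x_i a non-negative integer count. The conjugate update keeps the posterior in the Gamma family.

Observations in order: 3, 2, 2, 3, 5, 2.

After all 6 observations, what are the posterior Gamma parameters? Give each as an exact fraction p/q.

alpha=25, beta=35/4

obs 1: x=3 → posterior Gamma(11, 15/4)
obs 2: x=2 → posterior Gamma(13, 19/4)
obs 3: x=2 → posterior Gamma(15, 23/4)
obs 4: x=3 → posterior Gamma(18, 27/4)
obs 5: x=5 → posterior Gamma(23, 31/4)
obs 6: x=2 → posterior Gamma(25, 35/4)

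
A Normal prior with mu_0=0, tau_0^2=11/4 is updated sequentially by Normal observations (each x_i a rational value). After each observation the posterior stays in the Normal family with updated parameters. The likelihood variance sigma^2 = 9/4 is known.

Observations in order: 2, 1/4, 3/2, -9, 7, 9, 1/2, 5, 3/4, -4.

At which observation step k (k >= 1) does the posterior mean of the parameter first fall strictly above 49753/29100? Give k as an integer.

obs 1: x=2 → posterior Normal(11/10, 99/80)
obs 2: x=1/4 → posterior Normal(99/124, 99/124)
obs 3: x=3/2 → posterior Normal(55/56, 33/56)
obs 4: x=-9 → posterior Normal(-231/212, 99/212)
obs 5: x=7 → posterior Normal(77/256, 99/256)
obs 6: x=9 → posterior Normal(473/300, 33/100)
obs 7: x=1/2 → posterior Normal(495/344, 99/344)
obs 8: x=5 → posterior Normal(715/388, 99/388)
obs 9: x=3/4 → posterior Normal(187/108, 11/48)
obs 10: x=-4 → posterior Normal(143/119, 99/476)

k = 8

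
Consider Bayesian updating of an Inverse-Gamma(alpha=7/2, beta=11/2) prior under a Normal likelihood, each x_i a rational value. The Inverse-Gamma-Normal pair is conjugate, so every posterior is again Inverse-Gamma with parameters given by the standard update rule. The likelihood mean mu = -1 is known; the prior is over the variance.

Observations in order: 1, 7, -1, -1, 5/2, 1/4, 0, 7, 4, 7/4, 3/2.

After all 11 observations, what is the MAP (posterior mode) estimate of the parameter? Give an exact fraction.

1573/160

obs 1: x=1 → posterior Inverse-Gamma(4, 15/2)
obs 2: x=7 → posterior Inverse-Gamma(9/2, 79/2)
obs 3: x=-1 → posterior Inverse-Gamma(5, 79/2)
obs 4: x=-1 → posterior Inverse-Gamma(11/2, 79/2)
obs 5: x=5/2 → posterior Inverse-Gamma(6, 365/8)
obs 6: x=1/4 → posterior Inverse-Gamma(13/2, 1485/32)
obs 7: x=0 → posterior Inverse-Gamma(7, 1501/32)
obs 8: x=7 → posterior Inverse-Gamma(15/2, 2525/32)
obs 9: x=4 → posterior Inverse-Gamma(8, 2925/32)
obs 10: x=7/4 → posterior Inverse-Gamma(17/2, 1523/16)
obs 11: x=3/2 → posterior Inverse-Gamma(9, 1573/16)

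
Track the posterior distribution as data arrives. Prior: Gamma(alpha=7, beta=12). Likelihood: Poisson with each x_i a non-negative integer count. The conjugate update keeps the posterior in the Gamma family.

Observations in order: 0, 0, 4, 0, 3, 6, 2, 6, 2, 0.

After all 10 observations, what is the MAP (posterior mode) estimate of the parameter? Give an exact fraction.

obs 1: x=0 → posterior Gamma(7, 13)
obs 2: x=0 → posterior Gamma(7, 14)
obs 3: x=4 → posterior Gamma(11, 15)
obs 4: x=0 → posterior Gamma(11, 16)
obs 5: x=3 → posterior Gamma(14, 17)
obs 6: x=6 → posterior Gamma(20, 18)
obs 7: x=2 → posterior Gamma(22, 19)
obs 8: x=6 → posterior Gamma(28, 20)
obs 9: x=2 → posterior Gamma(30, 21)
obs 10: x=0 → posterior Gamma(30, 22)

29/22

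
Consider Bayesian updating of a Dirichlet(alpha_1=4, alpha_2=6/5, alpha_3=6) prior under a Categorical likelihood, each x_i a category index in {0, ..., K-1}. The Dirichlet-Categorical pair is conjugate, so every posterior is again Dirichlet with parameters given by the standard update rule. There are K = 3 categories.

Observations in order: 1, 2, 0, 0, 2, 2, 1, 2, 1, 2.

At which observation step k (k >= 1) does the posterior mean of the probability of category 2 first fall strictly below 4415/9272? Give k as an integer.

k = 4

obs 1: x=1 → posterior Dirichlet(4, 11/5, 6)
obs 2: x=2 → posterior Dirichlet(4, 11/5, 7)
obs 3: x=0 → posterior Dirichlet(5, 11/5, 7)
obs 4: x=0 → posterior Dirichlet(6, 11/5, 7)
obs 5: x=2 → posterior Dirichlet(6, 11/5, 8)
obs 6: x=2 → posterior Dirichlet(6, 11/5, 9)
obs 7: x=1 → posterior Dirichlet(6, 16/5, 9)
obs 8: x=2 → posterior Dirichlet(6, 16/5, 10)
obs 9: x=1 → posterior Dirichlet(6, 21/5, 10)
obs 10: x=2 → posterior Dirichlet(6, 21/5, 11)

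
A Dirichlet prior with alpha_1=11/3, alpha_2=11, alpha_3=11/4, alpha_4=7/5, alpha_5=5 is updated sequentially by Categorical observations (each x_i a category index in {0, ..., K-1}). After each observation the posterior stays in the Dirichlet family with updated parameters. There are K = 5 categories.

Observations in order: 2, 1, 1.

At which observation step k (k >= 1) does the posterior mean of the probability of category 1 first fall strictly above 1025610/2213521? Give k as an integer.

k = 2

obs 1: x=2 → posterior Dirichlet(11/3, 11, 15/4, 7/5, 5)
obs 2: x=1 → posterior Dirichlet(11/3, 12, 15/4, 7/5, 5)
obs 3: x=1 → posterior Dirichlet(11/3, 13, 15/4, 7/5, 5)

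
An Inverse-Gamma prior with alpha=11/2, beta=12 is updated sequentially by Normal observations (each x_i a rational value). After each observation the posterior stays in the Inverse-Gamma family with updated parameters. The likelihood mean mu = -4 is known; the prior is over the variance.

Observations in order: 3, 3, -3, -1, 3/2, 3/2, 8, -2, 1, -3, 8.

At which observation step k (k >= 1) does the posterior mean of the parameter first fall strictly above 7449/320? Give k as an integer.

k = 11

obs 1: x=3 → posterior Inverse-Gamma(6, 73/2)
obs 2: x=3 → posterior Inverse-Gamma(13/2, 61)
obs 3: x=-3 → posterior Inverse-Gamma(7, 123/2)
obs 4: x=-1 → posterior Inverse-Gamma(15/2, 66)
obs 5: x=3/2 → posterior Inverse-Gamma(8, 649/8)
obs 6: x=3/2 → posterior Inverse-Gamma(17/2, 385/4)
obs 7: x=8 → posterior Inverse-Gamma(9, 673/4)
obs 8: x=-2 → posterior Inverse-Gamma(19/2, 681/4)
obs 9: x=1 → posterior Inverse-Gamma(10, 731/4)
obs 10: x=-3 → posterior Inverse-Gamma(21/2, 733/4)
obs 11: x=8 → posterior Inverse-Gamma(11, 1021/4)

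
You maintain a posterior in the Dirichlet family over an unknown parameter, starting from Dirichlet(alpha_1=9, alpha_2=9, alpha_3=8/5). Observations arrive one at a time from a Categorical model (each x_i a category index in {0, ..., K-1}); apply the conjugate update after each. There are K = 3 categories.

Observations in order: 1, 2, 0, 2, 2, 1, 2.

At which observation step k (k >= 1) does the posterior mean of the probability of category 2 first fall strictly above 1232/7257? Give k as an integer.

k = 5

obs 1: x=1 → posterior Dirichlet(9, 10, 8/5)
obs 2: x=2 → posterior Dirichlet(9, 10, 13/5)
obs 3: x=0 → posterior Dirichlet(10, 10, 13/5)
obs 4: x=2 → posterior Dirichlet(10, 10, 18/5)
obs 5: x=2 → posterior Dirichlet(10, 10, 23/5)
obs 6: x=1 → posterior Dirichlet(10, 11, 23/5)
obs 7: x=2 → posterior Dirichlet(10, 11, 28/5)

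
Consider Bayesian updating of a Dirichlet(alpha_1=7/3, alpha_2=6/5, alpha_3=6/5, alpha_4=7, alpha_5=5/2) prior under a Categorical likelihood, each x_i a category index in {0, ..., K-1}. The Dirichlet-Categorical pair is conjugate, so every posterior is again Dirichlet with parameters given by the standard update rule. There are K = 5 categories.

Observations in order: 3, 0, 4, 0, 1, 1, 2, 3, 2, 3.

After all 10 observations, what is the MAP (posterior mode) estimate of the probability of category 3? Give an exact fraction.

obs 1: x=3 → posterior Dirichlet(7/3, 6/5, 6/5, 8, 5/2)
obs 2: x=0 → posterior Dirichlet(10/3, 6/5, 6/5, 8, 5/2)
obs 3: x=4 → posterior Dirichlet(10/3, 6/5, 6/5, 8, 7/2)
obs 4: x=0 → posterior Dirichlet(13/3, 6/5, 6/5, 8, 7/2)
obs 5: x=1 → posterior Dirichlet(13/3, 11/5, 6/5, 8, 7/2)
obs 6: x=1 → posterior Dirichlet(13/3, 16/5, 6/5, 8, 7/2)
obs 7: x=2 → posterior Dirichlet(13/3, 16/5, 11/5, 8, 7/2)
obs 8: x=3 → posterior Dirichlet(13/3, 16/5, 11/5, 9, 7/2)
obs 9: x=2 → posterior Dirichlet(13/3, 16/5, 16/5, 9, 7/2)
obs 10: x=3 → posterior Dirichlet(13/3, 16/5, 16/5, 10, 7/2)

270/577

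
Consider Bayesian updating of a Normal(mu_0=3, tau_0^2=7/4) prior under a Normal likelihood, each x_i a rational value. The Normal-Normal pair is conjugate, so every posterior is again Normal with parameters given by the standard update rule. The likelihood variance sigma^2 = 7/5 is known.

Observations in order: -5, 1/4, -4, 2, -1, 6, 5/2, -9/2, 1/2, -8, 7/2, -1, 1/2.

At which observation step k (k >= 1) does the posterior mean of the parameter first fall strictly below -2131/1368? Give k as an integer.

k = 3

obs 1: x=-5 → posterior Normal(-13/9, 7/9)
obs 2: x=1/4 → posterior Normal(-47/56, 1/2)
obs 3: x=-4 → posterior Normal(-127/76, 7/19)
obs 4: x=2 → posterior Normal(-29/32, 7/24)
obs 5: x=-1 → posterior Normal(-107/116, 7/29)
obs 6: x=6 → posterior Normal(13/136, 7/34)
obs 7: x=5/2 → posterior Normal(21/52, 7/39)
obs 8: x=-9/2 → posterior Normal(-27/176, 7/44)
obs 9: x=1/2 → posterior Normal(-17/196, 1/7)
obs 10: x=-8 → posterior Normal(-59/72, 7/54)
obs 11: x=7/2 → posterior Normal(-107/236, 7/59)
obs 12: x=-1 → posterior Normal(-127/256, 7/64)
obs 13: x=1/2 → posterior Normal(-39/92, 7/69)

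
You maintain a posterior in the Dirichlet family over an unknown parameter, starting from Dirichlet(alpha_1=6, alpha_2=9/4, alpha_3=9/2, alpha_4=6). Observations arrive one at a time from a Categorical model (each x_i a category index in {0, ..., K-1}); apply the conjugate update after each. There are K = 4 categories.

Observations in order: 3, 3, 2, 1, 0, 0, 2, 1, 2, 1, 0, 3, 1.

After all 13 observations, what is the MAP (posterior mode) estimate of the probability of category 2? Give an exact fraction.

obs 1: x=3 → posterior Dirichlet(6, 9/4, 9/2, 7)
obs 2: x=3 → posterior Dirichlet(6, 9/4, 9/2, 8)
obs 3: x=2 → posterior Dirichlet(6, 9/4, 11/2, 8)
obs 4: x=1 → posterior Dirichlet(6, 13/4, 11/2, 8)
obs 5: x=0 → posterior Dirichlet(7, 13/4, 11/2, 8)
obs 6: x=0 → posterior Dirichlet(8, 13/4, 11/2, 8)
obs 7: x=2 → posterior Dirichlet(8, 13/4, 13/2, 8)
obs 8: x=1 → posterior Dirichlet(8, 17/4, 13/2, 8)
obs 9: x=2 → posterior Dirichlet(8, 17/4, 15/2, 8)
obs 10: x=1 → posterior Dirichlet(8, 21/4, 15/2, 8)
obs 11: x=0 → posterior Dirichlet(9, 21/4, 15/2, 8)
obs 12: x=3 → posterior Dirichlet(9, 21/4, 15/2, 9)
obs 13: x=1 → posterior Dirichlet(9, 25/4, 15/2, 9)

26/111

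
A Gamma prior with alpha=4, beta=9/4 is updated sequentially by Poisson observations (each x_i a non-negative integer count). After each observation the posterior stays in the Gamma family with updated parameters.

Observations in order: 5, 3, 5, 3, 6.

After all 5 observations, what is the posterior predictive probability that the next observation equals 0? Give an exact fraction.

105280501585190501232597819292755591721/3029440567724122650310590907598574786369

obs 1: x=5 → posterior Gamma(9, 13/4)
obs 2: x=3 → posterior Gamma(12, 17/4)
obs 3: x=5 → posterior Gamma(17, 21/4)
obs 4: x=3 → posterior Gamma(20, 25/4)
obs 5: x=6 → posterior Gamma(26, 29/4)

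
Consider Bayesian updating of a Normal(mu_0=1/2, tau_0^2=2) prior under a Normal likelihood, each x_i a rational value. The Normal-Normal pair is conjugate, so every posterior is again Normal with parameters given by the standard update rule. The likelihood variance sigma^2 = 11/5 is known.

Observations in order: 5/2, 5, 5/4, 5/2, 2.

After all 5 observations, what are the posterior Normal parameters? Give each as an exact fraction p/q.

obs 1: x=5/2 → posterior Normal(61/42, 22/21)
obs 2: x=5 → posterior Normal(161/62, 22/31)
obs 3: x=5/4 → posterior Normal(93/41, 22/41)
obs 4: x=5/2 → posterior Normal(118/51, 22/51)
obs 5: x=2 → posterior Normal(138/61, 22/61)

mu_0=138/61, tau_0^2=22/61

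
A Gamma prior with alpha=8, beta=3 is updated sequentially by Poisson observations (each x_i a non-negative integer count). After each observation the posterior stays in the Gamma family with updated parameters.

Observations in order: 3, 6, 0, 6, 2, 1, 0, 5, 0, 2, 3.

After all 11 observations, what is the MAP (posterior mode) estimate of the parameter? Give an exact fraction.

5/2

obs 1: x=3 → posterior Gamma(11, 4)
obs 2: x=6 → posterior Gamma(17, 5)
obs 3: x=0 → posterior Gamma(17, 6)
obs 4: x=6 → posterior Gamma(23, 7)
obs 5: x=2 → posterior Gamma(25, 8)
obs 6: x=1 → posterior Gamma(26, 9)
obs 7: x=0 → posterior Gamma(26, 10)
obs 8: x=5 → posterior Gamma(31, 11)
obs 9: x=0 → posterior Gamma(31, 12)
obs 10: x=2 → posterior Gamma(33, 13)
obs 11: x=3 → posterior Gamma(36, 14)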